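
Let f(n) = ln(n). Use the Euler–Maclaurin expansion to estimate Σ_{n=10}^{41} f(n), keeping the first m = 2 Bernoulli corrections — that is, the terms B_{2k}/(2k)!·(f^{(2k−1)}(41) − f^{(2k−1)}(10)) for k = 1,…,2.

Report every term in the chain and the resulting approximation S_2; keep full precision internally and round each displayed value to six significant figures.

Integral: ∫_10^41 ln(x) dx = 98.2306.
½[f(10) + f(41)] = ½[2.30259 + 3.71357] = 3.00808.
Running total after boundary: 101.239.
Order-1 term: 1/12 · (0.0243902 − 0.100000) = -0.00630081.
After k=1: 101.232.
Order-2 term: −1/720 · (2.90187e-05 − 0.00200000) = 2.73747e-06.

S_2 ≈ 101.232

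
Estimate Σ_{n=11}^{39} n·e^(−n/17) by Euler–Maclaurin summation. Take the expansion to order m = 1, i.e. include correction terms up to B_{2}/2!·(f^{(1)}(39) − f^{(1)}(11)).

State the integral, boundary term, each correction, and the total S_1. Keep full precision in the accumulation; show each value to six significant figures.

Integral: ∫_11^39 x·e^(−x/17) dx = 153.216.
Endpoint term: (f(11) + f(39))/2 = (5.75942 + 3.93316)/2 = 4.84629.
So far: 158.062.
Order-1 term: 1/12 · (-0.130512 − 0.184794) = -0.0262755.

S_1 ≈ 158.036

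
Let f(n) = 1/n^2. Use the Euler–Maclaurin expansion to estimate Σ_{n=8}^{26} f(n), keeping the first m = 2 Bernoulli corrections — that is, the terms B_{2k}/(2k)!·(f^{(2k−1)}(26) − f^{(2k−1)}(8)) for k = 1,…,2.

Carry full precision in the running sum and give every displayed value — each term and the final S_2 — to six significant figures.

S_2 ≈ 0.0954056

Integral: ∫_8^26 1/x^2 dx = 0.0865385.
Endpoint term: (f(8) + f(26))/2 = (0.0156250 + 0.00147929)/2 = 0.00855214.
So far: 0.0950906.
Order-1 term: 1/12 · (-0.000113792 − (-0.00390625)) = 0.000316038.
Running total after k=1: 0.0954066.
Order-2 term: −1/720 · (-2.01997e-06 − (-0.000732422)) = -1.01445e-06.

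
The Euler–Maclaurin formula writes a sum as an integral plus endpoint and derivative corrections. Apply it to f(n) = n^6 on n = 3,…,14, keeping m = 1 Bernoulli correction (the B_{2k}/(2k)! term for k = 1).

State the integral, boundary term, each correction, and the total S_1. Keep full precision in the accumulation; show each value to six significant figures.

Integral: ∫_3^14 x^6 dx = 1.50588e+07.
Endpoint term: (f(3) + f(14))/2 = (729.000 + 7.52954e+06)/2 = 3.76513e+06.
Integral + boundary = 1.88239e+07.
Correction k=1: B_{2}/2! · (f^{(1)}(14) − f^{(1)}(3)) = 1/12 · (3.22694e+06 − 1458.00) = 268790.

S_1 ≈ 1.90927e+07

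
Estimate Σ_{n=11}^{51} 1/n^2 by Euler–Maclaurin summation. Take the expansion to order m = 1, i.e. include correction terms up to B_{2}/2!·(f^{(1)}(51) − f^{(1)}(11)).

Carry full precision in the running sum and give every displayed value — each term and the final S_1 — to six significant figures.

S_1 ≈ 0.0757497

Integral: ∫_11^51 1/x^2 dx = 0.0713012.
½[f(11) + f(51)] = ½[0.00826446 + 0.000384468] = 0.00432447.
So far: 0.0756257.
Correction k=1: B_{2}/2! · (f^{(1)}(51) − f^{(1)}(11)) = 1/12 · (-1.50772e-05 − (-0.00150263)) = 0.000123963.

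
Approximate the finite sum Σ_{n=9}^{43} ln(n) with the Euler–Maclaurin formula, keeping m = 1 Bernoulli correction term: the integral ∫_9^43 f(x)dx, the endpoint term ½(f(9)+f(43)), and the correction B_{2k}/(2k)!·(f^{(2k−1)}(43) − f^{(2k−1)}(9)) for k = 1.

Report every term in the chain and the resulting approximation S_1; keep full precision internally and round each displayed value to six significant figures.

∫_9^43 ln(x) dx evaluates to 107.957.
Endpoint term: (f(9) + f(43))/2 = (2.19722 + 3.76120)/2 = 2.97921.
So far: 110.936.
k=1: B_{2}/(2)! × [f^{(1)}(43) − f^{(1)}(9)] = 1/12 × (0.0232558 − 0.111111) = -0.00732127.

S_1 ≈ 110.928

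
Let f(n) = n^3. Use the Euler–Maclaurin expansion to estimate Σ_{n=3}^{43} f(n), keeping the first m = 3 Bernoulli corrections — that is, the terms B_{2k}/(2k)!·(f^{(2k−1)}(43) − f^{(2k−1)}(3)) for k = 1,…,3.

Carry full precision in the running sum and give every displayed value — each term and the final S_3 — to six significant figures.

The integral term ∫_3^43 x^3 dx = 854680.
Endpoint term: (f(3) + f(43))/2 = (27.0000 + 79507.0)/2 = 39767.0.
Integral + boundary = 894447.
Correction k=1: B_{2}/2! · (f^{(1)}(43) − f^{(1)}(3)) = 1/12 · (5547.00 − 27.0000) = 460.000.
Running total after k=1: 894907.
Correction k=2: B_{4}/4! · (f^{(3)}(43) − f^{(3)}(3)) = −1/720 · (6.00000 − 6.00000) = 0.00000.
Running total after k=2: 894907.
Correction k=3: B_{6}/6! · (f^{(5)}(43) − f^{(5)}(3)) = 1/30240 · (0.00000 − 0.00000) = 0.00000.

S_3 ≈ 894907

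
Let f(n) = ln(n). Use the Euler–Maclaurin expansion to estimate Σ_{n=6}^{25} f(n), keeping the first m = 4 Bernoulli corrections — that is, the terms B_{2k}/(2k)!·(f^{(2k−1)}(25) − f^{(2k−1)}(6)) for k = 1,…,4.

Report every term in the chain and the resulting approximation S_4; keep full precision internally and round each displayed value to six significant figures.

S_4 ≈ 53.2161

The integral term ∫_6^25 ln(x) dx = 50.7213.
½[f(6) + f(25)] = ½[1.79176 + 3.21888] = 2.50532.
Integral + boundary = 53.2267.
Correction k=1: B_{2}/2! · (f^{(1)}(25) − f^{(1)}(6)) = 1/12 · (0.0400000 − 0.166667) = -0.0105556.
Running total after k=1: 53.2161.
Correction k=2: B_{4}/4! · (f^{(3)}(25) − f^{(3)}(6)) = −1/720 · (0.000128000 − 0.00925926) = 1.26823e-05.
Running total after k=2: 53.2161.
Correction k=3: B_{6}/6! · (f^{(5)}(25) − f^{(5)}(6)) = 1/30240 · (2.45760e-06 − 0.00308642) = -1.01983e-07.
Running total after k=3: 53.2161.
Correction k=4: B_{8}/8! · (f^{(7)}(25) − f^{(7)}(6)) = −1/1209600 · (1.17965e-07 − 0.00257202) = 2.12624e-09.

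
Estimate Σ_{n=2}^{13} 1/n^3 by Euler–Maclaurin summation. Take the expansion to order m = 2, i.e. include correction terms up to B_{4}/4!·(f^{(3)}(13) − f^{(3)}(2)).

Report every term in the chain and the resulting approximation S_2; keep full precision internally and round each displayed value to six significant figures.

∫_2^13 1/x^3 dx evaluates to 0.122041.
Endpoint term: (f(2) + f(13))/2 = (0.125000 + 0.000455166)/2 = 0.0627276.
So far: 0.184769.
Order-1 term: 1/12 · (-0.000105038 − (-0.187500)) = 0.0156162.
Partial sum through k=1: 0.200385.
Order-2 term: −1/720 · (-1.24306e-05 − (-0.937500)) = -0.00130207.

S_2 ≈ 0.199083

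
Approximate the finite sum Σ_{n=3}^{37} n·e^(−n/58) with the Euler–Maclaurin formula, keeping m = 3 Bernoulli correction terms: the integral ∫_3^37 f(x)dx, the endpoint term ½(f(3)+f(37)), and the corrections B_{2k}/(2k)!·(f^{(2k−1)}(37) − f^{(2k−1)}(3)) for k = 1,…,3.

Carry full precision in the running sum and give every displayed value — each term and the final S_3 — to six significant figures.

S_3 ≈ 459.394

Integral: ∫_3^37 x·e^(−x/58) dx = 448.254.
Boundary: ½(f(3) + f(37)) = ½(2.84877 + 19.5502) = 11.1995.
So far: 459.453.
k=1: B_{2}/(2)! × [f^{(1)}(37) − f^{(1)}(3)] = 1/12 × (0.191312 − 0.900474) = -0.0590969.
Partial sum through k=1: 459.394.
k=2: B_{4}/(4)! × [f^{(3)}(37) − f^{(3)}(3)] = −1/720 × (0.000371011 − 0.000832240) = 6.40596e-07.
Partial sum through k=2: 459.394.
k=3: B_{6}/(6)! × [f^{(5)}(37) − f^{(5)}(3)] = 1/30240 × (2.03672e-07 − 4.15220e-07) = -6.99565e-12.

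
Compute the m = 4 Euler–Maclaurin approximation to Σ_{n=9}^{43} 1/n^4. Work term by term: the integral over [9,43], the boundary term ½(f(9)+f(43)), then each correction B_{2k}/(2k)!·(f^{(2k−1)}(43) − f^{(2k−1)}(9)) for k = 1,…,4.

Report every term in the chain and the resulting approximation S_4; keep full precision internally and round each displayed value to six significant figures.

Integral: ∫_9^43 1/x^4 dx = 0.000453055.
Boundary: ½(f(9) + f(43)) = ½(0.000152416 + 2.92500e-07) = 7.63541e-05.
So far: 0.000529409.
Order-1 term: 1/12 · (-2.72093e-08 − (-6.77404e-05)) = 5.64276e-06.
Partial sum through k=1: 0.000535052.
Order-2 term: −1/720 · (-4.41471e-10 − (-2.50890e-05)) = -3.48452e-08.
Partial sum through k=2: 0.000535017.
Order-3 term: 1/30240 · (-1.33707e-11 − (-1.73455e-05)) = 5.73594e-10.
Partial sum through k=3: 0.000535018.
Order-4 term: −1/1209600 · (-6.50817e-13 − (-1.92728e-05)) = -1.59332e-11.

S_4 ≈ 0.000535017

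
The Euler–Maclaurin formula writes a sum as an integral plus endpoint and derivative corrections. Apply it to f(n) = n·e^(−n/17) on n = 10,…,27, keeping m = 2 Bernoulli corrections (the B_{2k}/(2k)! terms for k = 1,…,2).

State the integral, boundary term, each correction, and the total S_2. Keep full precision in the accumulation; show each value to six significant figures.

The integral term ∫_10^27 x·e^(−x/17) dx = 102.080.
Endpoint term: (f(10) + f(27))/2 = (5.55306 + 5.51572)/2 = 5.53439.
Running total after boundary: 107.614.
Correction k=1: B_{2}/2! · (f^{(1)}(27) − f^{(1)}(10)) = 1/12 · (-0.120168 − 0.228656) = -0.0290686.
Running total after k=1: 107.585.
Correction k=2: B_{4}/4! · (f^{(3)}(27) − f^{(3)}(10)) = −1/720 · (0.000997936 − 0.00463415) = 5.05029e-06.

S_2 ≈ 107.585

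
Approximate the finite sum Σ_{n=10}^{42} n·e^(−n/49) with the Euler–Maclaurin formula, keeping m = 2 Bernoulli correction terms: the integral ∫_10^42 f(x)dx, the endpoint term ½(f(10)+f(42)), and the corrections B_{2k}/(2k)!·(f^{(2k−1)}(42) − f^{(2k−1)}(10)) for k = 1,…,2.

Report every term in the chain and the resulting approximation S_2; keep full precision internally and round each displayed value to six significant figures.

∫_10^42 x·e^(−x/49) dx evaluates to 465.031.
½[f(10) + f(42)] = ½[8.15396 + 17.8237] = 12.9888.
So far: 478.020.
Correction k=1: B_{2}/2! · (f^{(1)}(42) − f^{(1)}(10)) = 1/12 · (0.0606247 − 0.648988) = -0.0490303.
After k=1: 477.971.
Correction k=2: B_{4}/4! · (f^{(3)}(42) − f^{(3)}(10)) = −1/720 · (0.000378747 − 0.000949513) = 7.92731e-07.

S_2 ≈ 477.971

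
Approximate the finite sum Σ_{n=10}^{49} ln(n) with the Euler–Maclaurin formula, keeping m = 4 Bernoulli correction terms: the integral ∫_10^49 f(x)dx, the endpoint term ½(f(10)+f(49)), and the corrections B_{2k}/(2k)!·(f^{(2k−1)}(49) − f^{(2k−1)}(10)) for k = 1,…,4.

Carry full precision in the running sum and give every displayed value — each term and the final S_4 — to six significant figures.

Integral: ∫_10^49 ln(x) dx = 128.673.
½[f(10) + f(49)] = ½[2.30259 + 3.89182] = 3.09720.
Integral + boundary = 131.771.
Order-1 term: 1/12 · (0.0204082 − 0.100000) = -0.00663265.
Partial sum through k=1: 131.764.
Order-2 term: −1/720 · (1.69997e-05 − 0.00200000) = 2.75417e-06.
Partial sum through k=2: 131.764.
Order-3 term: 1/30240 · (8.49632e-08 − 0.000240000) = -7.93370e-09.
Partial sum through k=3: 131.764.
Order-4 term: −1/1209600 · (1.06160e-09 − 7.20000e-05) = 5.95229e-11.

S_4 ≈ 131.764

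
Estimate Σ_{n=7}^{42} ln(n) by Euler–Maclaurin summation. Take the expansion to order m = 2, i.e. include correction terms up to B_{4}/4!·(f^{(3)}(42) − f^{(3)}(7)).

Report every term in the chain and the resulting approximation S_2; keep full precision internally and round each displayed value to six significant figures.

S_2 ≈ 111.193

The integral term ∫_7^42 ln(x) dx = 108.361.
Boundary: ½(f(7) + f(42)) = ½(1.94591 + 3.73767) = 2.84179.
Running total after boundary: 111.203.
Correction k=1: B_{2}/2! · (f^{(1)}(42) − f^{(1)}(7)) = 1/12 · (0.0238095 − 0.142857) = -0.00992063.
Running total after k=1: 111.193.
Correction k=2: B_{4}/4! · (f^{(3)}(42) − f^{(3)}(7)) = −1/720 · (2.69949e-05 − 0.00583090) = 8.06098e-06.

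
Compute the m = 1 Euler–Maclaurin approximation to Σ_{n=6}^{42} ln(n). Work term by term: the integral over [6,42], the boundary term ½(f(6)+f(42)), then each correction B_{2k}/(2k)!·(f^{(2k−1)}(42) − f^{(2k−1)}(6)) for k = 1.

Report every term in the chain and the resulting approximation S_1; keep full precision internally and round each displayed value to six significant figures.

Integral: ∫_6^42 ln(x) dx = 110.232.
Endpoint term: (f(6) + f(42))/2 = (1.79176 + 3.73767)/2 = 2.76471.
Integral + boundary = 112.996.
k=1: B_{2}/(2)! × [f^{(1)}(42) − f^{(1)}(6)] = 1/12 × (0.0238095 − 0.166667) = -0.0119048.

S_1 ≈ 112.984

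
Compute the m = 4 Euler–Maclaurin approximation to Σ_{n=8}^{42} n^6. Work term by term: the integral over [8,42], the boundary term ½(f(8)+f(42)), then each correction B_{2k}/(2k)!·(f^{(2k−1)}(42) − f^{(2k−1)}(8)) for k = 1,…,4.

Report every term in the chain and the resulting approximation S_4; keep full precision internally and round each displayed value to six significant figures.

Integral: ∫_8^42 x^6 dx = 3.29339e+10.
Endpoint term: (f(8) + f(42))/2 = (262144 + 5.48903e+09)/2 = 2.74465e+09.
So far: 3.56785e+10.
Order-1 term: 1/12 · (7.84147e+08 − 196608) = 6.53292e+07.
Partial sum through k=1: 3.57439e+10.
Order-2 term: −1/720 · (8.89056e+06 − 61440.0) = -12262.7.
Partial sum through k=2: 3.57439e+10.
Order-3 term: 1/30240 · (30240.0 − 5760.00) = 0.809524.
Partial sum through k=3: 3.57439e+10.
Order-4 term: −1/1209600 · (0.00000 − 0.00000) = 0.00000.

S_4 ≈ 3.57439e+10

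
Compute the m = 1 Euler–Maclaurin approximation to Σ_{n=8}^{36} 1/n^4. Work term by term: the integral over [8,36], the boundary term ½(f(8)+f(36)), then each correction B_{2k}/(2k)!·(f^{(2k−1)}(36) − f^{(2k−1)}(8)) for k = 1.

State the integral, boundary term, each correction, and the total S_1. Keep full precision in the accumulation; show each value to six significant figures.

∫_8^36 1/x^4 dx evaluates to 0.000643897.
Endpoint term: (f(8) + f(36))/2 = (0.000244141 + 5.95374e-07)/2 = 0.000122368.
Integral + boundary = 0.000766265.
Order-1 term: 1/12 · (-6.61527e-08 − (-0.000122070)) = 1.01670e-05.

S_1 ≈ 0.000776432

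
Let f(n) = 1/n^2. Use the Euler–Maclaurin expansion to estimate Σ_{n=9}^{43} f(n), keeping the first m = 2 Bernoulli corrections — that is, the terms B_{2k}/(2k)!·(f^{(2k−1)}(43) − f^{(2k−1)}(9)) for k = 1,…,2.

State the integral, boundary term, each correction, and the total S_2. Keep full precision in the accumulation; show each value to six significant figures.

S_2 ≈ 0.0945245

The integral term ∫_9^43 1/x^2 dx = 0.0878553.
Endpoint term: (f(9) + f(43))/2 = (0.0123457 + 0.000540833)/2 = 0.00644326.
Running total after boundary: 0.0942986.
Correction k=1: B_{2}/2! · (f^{(1)}(43) − f^{(1)}(9)) = 1/12 · (-2.51550e-05 − (-0.00274348)) = 0.000226527.
Partial sum through k=1: 0.0945251.
Correction k=2: B_{4}/4! · (f^{(3)}(43) − f^{(3)}(9)) = −1/720 · (-1.63256e-07 − (-0.000406442)) = -5.64276e-07.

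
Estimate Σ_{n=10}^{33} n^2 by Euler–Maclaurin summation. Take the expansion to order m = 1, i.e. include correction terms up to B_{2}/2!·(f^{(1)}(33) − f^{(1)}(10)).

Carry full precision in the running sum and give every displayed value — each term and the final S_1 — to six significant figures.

S_1 ≈ 12244.0

Integral: ∫_10^33 x^2 dx = 11645.7.
Endpoint term: (f(10) + f(33))/2 = (100.000 + 1089.00)/2 = 594.500.
Running total after boundary: 12240.2.
Correction k=1: B_{2}/2! · (f^{(1)}(33) − f^{(1)}(10)) = 1/12 · (66.0000 − 20.0000) = 3.83333.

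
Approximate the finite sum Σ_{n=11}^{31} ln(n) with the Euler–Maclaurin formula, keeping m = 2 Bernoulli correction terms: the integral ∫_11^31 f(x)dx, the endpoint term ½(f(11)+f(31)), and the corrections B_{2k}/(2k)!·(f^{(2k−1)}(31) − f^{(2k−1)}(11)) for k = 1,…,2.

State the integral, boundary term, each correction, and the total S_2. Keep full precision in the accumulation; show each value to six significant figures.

Integral: ∫_11^31 ln(x) dx = 60.0768.
½[f(11) + f(31)] = ½[2.39790 + 3.43399] = 2.91594.
Running total after boundary: 62.9927.
Correction k=1: B_{2}/2! · (f^{(1)}(31) − f^{(1)}(11)) = 1/12 · (0.0322581 − 0.0909091) = -0.00488759.
Running total after k=1: 62.9878.
Correction k=2: B_{4}/4! · (f^{(3)}(31) − f^{(3)}(11)) = −1/720 · (6.71344e-05 − 0.00150263) = 1.99374e-06.

S_2 ≈ 62.9878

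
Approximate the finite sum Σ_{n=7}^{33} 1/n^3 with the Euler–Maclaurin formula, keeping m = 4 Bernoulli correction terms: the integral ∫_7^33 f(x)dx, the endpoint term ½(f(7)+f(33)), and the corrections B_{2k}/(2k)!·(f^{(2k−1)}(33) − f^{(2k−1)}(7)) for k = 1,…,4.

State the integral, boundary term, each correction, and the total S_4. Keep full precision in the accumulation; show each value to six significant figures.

S_4 ≈ 0.0113198

∫_7^33 1/x^3 dx evaluates to 0.00974494.
Endpoint term: (f(7) + f(33))/2 = (0.00291545 + 2.78265e-05)/2 = 0.00147164.
Running total after boundary: 0.0112166.
Correction k=1: B_{2}/2! · (f^{(1)}(33) − f^{(1)}(7)) = 1/12 · (-2.52968e-06 − (-0.00124948)) = 0.000103912.
Partial sum through k=1: 0.0113205.
Correction k=2: B_{4}/4! · (f^{(3)}(33) − f^{(3)}(7)) = −1/720 · (-4.64588e-08 − (-0.000509992)) = -7.08257e-07.
Partial sum through k=2: 0.0113198.
Correction k=3: B_{6}/6! · (f^{(5)}(33) − f^{(5)}(7)) = 1/30240 · (-1.79180e-09 − (-0.000437136)) = 1.44555e-08.
Partial sum through k=3: 0.0113198.
Correction k=4: B_{8}/8! · (f^{(7)}(33) − f^{(7)}(7)) = −1/1209600 · (-1.18466e-10 − (-0.000642322)) = -5.31020e-10.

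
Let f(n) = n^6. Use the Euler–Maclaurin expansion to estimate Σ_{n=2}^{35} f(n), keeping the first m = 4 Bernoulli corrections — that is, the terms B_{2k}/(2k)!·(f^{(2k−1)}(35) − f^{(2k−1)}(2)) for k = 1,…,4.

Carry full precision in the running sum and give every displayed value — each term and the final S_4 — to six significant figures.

∫_2^35 x^6 dx evaluates to 9.19133e+09.
Boundary: ½(f(2) + f(35)) = ½(64.0000 + 1.83827e+09) = 9.19133e+08.
Integral + boundary = 1.01105e+10.
Correction k=1: B_{2}/2! · (f^{(1)}(35) − f^{(1)}(2)) = 1/12 · (3.15131e+08 − 192.000) = 2.62609e+07.
Running total after k=1: 1.01367e+10.
Correction k=2: B_{4}/4! · (f^{(3)}(35) − f^{(3)}(2)) = −1/720 · (5.14500e+06 − 960.000) = -7144.50.
Running total after k=2: 1.01367e+10.
Correction k=3: B_{6}/6! · (f^{(5)}(35) − f^{(5)}(2)) = 1/30240 · (25200.0 − 1440.00) = 0.785714.
Running total after k=3: 1.01367e+10.
Correction k=4: B_{8}/8! · (f^{(7)}(35) − f^{(7)}(2)) = −1/1209600 · (0.00000 − 0.00000) = 0.00000.

S_4 ≈ 1.01367e+10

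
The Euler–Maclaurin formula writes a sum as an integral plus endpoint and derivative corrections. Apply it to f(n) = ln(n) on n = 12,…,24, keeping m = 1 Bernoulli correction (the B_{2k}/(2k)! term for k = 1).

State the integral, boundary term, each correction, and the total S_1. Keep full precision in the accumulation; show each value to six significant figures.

S_1 ≈ 37.2824

∫_12^24 ln(x) dx evaluates to 34.4544.
½[f(12) + f(24)] = ½[2.48491 + 3.17805] = 2.83148.
Running total after boundary: 37.2859.
k=1: B_{2}/(2)! × [f^{(1)}(24) − f^{(1)}(12)] = 1/12 × (0.0416667 − 0.0833333) = -0.00347222.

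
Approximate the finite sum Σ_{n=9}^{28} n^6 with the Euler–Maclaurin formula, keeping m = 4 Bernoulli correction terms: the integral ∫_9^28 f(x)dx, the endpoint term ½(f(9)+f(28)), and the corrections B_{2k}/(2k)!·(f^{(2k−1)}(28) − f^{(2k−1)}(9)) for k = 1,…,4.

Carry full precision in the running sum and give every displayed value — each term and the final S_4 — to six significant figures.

The integral term ∫_9^28 x^6 dx = 1.92688e+09.
½[f(9) + f(28)] = ½[531441 + 4.81890e+08] = 2.41211e+08.
Integral + boundary = 2.16809e+09.
Correction k=1: B_{2}/2! · (f^{(1)}(28) − f^{(1)}(9)) = 1/12 · (1.03262e+08 − 354294) = 8.57566e+06.
After k=1: 2.17666e+09.
Correction k=2: B_{4}/4! · (f^{(3)}(28) − f^{(3)}(9)) = −1/720 · (2.63424e+06 − 87480.0) = -3537.17.
After k=2: 2.17666e+09.
Correction k=3: B_{6}/6! · (f^{(5)}(28) − f^{(5)}(9)) = 1/30240 · (20160.0 − 6480.00) = 0.452381.
After k=3: 2.17666e+09.
Correction k=4: B_{8}/8! · (f^{(7)}(28) − f^{(7)}(9)) = −1/1209600 · (0.00000 − 0.00000) = 0.00000.

S_4 ≈ 2.17666e+09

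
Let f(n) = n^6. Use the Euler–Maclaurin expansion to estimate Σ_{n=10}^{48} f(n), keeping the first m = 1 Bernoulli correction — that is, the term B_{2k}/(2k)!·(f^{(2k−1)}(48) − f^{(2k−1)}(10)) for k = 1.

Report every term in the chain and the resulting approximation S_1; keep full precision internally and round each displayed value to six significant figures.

∫_10^48 x^6 dx evaluates to 8.38655e+10.
Endpoint term: (f(10) + f(48))/2 = (1.00000e+06 + 1.22306e+10)/2 = 6.11580e+09.
Running total after boundary: 8.99813e+10.
k=1: B_{2}/(2)! × [f^{(1)}(48) − f^{(1)}(10)] = 1/12 × (1.52882e+09 − 600000) = 1.27352e+08.

S_1 ≈ 9.01086e+10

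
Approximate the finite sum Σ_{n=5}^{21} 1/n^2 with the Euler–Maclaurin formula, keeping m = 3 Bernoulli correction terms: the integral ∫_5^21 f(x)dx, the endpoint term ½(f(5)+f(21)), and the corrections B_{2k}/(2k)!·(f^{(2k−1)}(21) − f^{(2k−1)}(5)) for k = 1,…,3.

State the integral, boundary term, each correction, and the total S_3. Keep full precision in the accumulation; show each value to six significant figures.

S_3 ≈ 0.174820

The integral term ∫_5^21 1/x^2 dx = 0.152381.
Endpoint term: (f(5) + f(21))/2 = (0.0400000 + 0.00226757)/2 = 0.0211338.
Running total after boundary: 0.173515.
k=1: B_{2}/(2)! × [f^{(1)}(21) − f^{(1)}(5)] = 1/12 × (-0.000215959 − (-0.0160000)) = 0.00131534.
Partial sum through k=1: 0.174830.
k=2: B_{4}/(4)! × [f^{(3)}(21) − f^{(3)}(5)] = −1/720 × (-5.87645e-06 − (-0.00768000)) = -1.06585e-05.
Partial sum through k=2: 0.174819.
k=3: B_{6}/(6)! × [f^{(5)}(21) − f^{(5)}(5)] = 1/30240 × (-3.99758e-07 − (-0.00921600)) = 3.04749e-07.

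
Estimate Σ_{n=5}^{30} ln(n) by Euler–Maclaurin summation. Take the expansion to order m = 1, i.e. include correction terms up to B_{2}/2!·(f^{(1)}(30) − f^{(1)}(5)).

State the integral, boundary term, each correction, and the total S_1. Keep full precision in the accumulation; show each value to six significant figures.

∫_5^30 ln(x) dx evaluates to 68.9887.
½[f(5) + f(30)] = ½[1.60944 + 3.40120] = 2.50532.
Integral + boundary = 71.4940.
Order-1 term: 1/12 · (0.0333333 − 0.200000) = -0.0138889.

S_1 ≈ 71.4802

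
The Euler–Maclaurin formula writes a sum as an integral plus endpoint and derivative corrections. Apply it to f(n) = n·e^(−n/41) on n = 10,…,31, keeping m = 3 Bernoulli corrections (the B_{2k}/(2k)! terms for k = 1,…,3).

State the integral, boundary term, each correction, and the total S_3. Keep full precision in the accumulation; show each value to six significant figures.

S_3 ≈ 263.638

The integral term ∫_10^31 x·e^(−x/41) dx = 252.483.
Endpoint term: (f(10) + f(31))/2 = (7.83564 + 14.5543)/2 = 11.1950.
Integral + boundary = 263.678.
Correction k=1: B_{2}/2! · (f^{(1)}(31) − f^{(1)}(10)) = 1/12 · (0.114511 − 0.592451) = -0.0398283.
Partial sum through k=1: 263.638.
Correction k=2: B_{4}/4! · (f^{(3)}(31) − f^{(3)}(10)) = −1/720 · (0.000626711 − 0.00128470) = 9.13872e-07.
Partial sum through k=2: 263.638.
Correction k=3: B_{6}/6! · (f^{(5)}(31) − f^{(5)}(10)) = 1/30240 · (7.05117e-07 − 1.31883e-06) = -2.02949e-11.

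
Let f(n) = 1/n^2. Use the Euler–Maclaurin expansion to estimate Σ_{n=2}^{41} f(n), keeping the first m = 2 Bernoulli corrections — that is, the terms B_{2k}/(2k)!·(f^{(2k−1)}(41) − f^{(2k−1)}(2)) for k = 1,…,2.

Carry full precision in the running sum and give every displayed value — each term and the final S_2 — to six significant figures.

S_2 ≈ 0.620696

The integral term ∫_2^41 1/x^2 dx = 0.475610.
½[f(2) + f(41)] = ½[0.250000 + 0.000594884] = 0.125297.
Running total after boundary: 0.600907.
k=1: B_{2}/(2)! × [f^{(1)}(41) − f^{(1)}(2)] = 1/12 × (-2.90187e-05 − (-0.250000)) = 0.0208309.
Running total after k=1: 0.621738.
k=2: B_{4}/(4)! × [f^{(3)}(41) − f^{(3)}(2)] = −1/720 × (-2.07153e-07 − (-0.750000)) = -0.00104167.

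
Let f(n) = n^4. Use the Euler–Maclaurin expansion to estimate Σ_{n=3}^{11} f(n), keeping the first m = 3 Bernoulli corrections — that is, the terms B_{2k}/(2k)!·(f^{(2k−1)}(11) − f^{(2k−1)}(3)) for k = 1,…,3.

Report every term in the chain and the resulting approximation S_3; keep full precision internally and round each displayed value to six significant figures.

∫_3^11 x^4 dx evaluates to 32161.6.
Boundary: ½(f(3) + f(11)) = ½(81.0000 + 14641.0) = 7361.00.
Running total after boundary: 39522.6.
Order-1 term: 1/12 · (5324.00 − 108.000) = 434.667.
After k=1: 39957.3.
Order-2 term: −1/720 · (264.000 − 72.0000) = -0.266667.
After k=2: 39957.0.
Order-3 term: 1/30240 · (0.00000 − 0.00000) = 0.00000.

S_3 ≈ 39957.0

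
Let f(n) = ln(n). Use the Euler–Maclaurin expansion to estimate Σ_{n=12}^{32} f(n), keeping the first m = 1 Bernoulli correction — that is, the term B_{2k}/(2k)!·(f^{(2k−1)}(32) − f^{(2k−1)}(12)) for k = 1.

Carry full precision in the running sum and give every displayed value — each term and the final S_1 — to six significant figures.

S_1 ≈ 64.0557

∫_12^32 ln(x) dx evaluates to 61.0847.
½[f(12) + f(32)] = ½[2.48491 + 3.46574] = 2.97532.
So far: 64.0600.
Order-1 term: 1/12 · (0.0312500 − 0.0833333) = -0.00434028.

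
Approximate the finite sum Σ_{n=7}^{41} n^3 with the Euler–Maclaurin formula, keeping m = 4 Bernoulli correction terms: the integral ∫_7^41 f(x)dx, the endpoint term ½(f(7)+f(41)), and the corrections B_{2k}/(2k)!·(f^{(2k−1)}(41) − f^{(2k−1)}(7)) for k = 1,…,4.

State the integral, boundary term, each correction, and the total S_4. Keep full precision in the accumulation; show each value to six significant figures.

∫_7^41 x^3 dx evaluates to 705840.
Endpoint term: (f(7) + f(41))/2 = (343.000 + 68921.0)/2 = 34632.0.
Running total after boundary: 740472.
Order-1 term: 1/12 · (5043.00 − 147.000) = 408.000.
Partial sum through k=1: 740880.
Order-2 term: −1/720 · (6.00000 − 6.00000) = 0.00000.
Partial sum through k=2: 740880.
Order-3 term: 1/30240 · (0.00000 − 0.00000) = 0.00000.
Partial sum through k=3: 740880.
Order-4 term: −1/1209600 · (0.00000 − 0.00000) = 0.00000.

S_4 ≈ 740880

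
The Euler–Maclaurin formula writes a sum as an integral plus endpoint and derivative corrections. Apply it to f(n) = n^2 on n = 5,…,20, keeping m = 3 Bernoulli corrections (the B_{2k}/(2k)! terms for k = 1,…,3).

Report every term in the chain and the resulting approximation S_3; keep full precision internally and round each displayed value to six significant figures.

The integral term ∫_5^20 x^2 dx = 2625.00.
Endpoint term: (f(5) + f(20))/2 = (25.0000 + 400.000)/2 = 212.500.
Integral + boundary = 2837.50.
k=1: B_{2}/(2)! × [f^{(1)}(20) − f^{(1)}(5)] = 1/12 × (40.0000 − 10.0000) = 2.50000.
After k=1: 2840.00.
k=2: B_{4}/(4)! × [f^{(3)}(20) − f^{(3)}(5)] = −1/720 × (0.00000 − 0.00000) = 0.00000.
After k=2: 2840.00.
k=3: B_{6}/(6)! × [f^{(5)}(20) − f^{(5)}(5)] = 1/30240 × (0.00000 − 0.00000) = 0.00000.

S_3 ≈ 2840.00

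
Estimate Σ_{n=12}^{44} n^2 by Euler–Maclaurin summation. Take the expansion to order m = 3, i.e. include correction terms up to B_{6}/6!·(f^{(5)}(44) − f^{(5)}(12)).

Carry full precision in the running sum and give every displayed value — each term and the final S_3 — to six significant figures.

Integral: ∫_12^44 x^2 dx = 27818.7.
Boundary: ½(f(12) + f(44)) = ½(144.000 + 1936.00) = 1040.00.
Integral + boundary = 28858.7.
k=1: B_{2}/(2)! × [f^{(1)}(44) − f^{(1)}(12)] = 1/12 × (88.0000 − 24.0000) = 5.33333.
Partial sum through k=1: 28864.0.
k=2: B_{4}/(4)! × [f^{(3)}(44) − f^{(3)}(12)] = −1/720 × (0.00000 − 0.00000) = 0.00000.
Partial sum through k=2: 28864.0.
k=3: B_{6}/(6)! × [f^{(5)}(44) − f^{(5)}(12)] = 1/30240 × (0.00000 − 0.00000) = 0.00000.

S_3 ≈ 28864.0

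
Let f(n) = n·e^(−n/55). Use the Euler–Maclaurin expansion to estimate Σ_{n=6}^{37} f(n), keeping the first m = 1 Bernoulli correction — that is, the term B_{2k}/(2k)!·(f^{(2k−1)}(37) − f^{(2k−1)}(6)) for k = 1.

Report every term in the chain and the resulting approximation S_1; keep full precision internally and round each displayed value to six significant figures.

S_1 ≈ 438.142

The integral term ∫_6^37 x·e^(−x/55) dx = 426.064.
Endpoint term: (f(6) + f(37))/2 = (5.37989 + 18.8817)/2 = 12.1308.
Running total after boundary: 438.194.
k=1: B_{2}/(2)! × [f^{(1)}(37) − f^{(1)}(6)] = 1/12 × (0.167012 − 0.798833) = -0.0526517.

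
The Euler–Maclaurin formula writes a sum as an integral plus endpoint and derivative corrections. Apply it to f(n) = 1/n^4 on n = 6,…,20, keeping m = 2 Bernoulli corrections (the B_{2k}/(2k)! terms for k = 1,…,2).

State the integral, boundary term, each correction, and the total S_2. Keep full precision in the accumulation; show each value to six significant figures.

Integral: ∫_6^20 1/x^4 dx = 0.00150154.
½[f(6) + f(20)] = ½[0.000771605 + 6.25000e-06] = 0.000388927.
Integral + boundary = 0.00189047.
Order-1 term: 1/12 · (-1.25000e-06 − (-0.000514403)) = 4.27628e-05.
Running total after k=1: 0.00193323.
Order-2 term: −1/720 · (-9.37500e-08 − (-0.000428669)) = -5.95244e-07.

S_2 ≈ 0.00193264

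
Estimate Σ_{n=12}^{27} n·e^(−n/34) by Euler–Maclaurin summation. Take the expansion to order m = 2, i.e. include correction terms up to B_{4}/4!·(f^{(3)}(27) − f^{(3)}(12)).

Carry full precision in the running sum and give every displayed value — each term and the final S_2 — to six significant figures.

S_2 ≈ 171.776

∫_12^27 x·e^(−x/34) dx evaluates to 161.489.
Boundary: ½(f(12) + f(27)) = ½(8.43142 + 12.2035) = 10.3174.
So far: 171.807.
Correction k=1: B_{2}/2! · (f^{(1)}(27) − f^{(1)}(12)) = 1/12 · (0.0930547 − 0.454636) = -0.0301317.
Partial sum through k=1: 171.776.
Correction k=2: B_{4}/4! · (f^{(3)}(27) − f^{(3)}(12)) = −1/720 · (0.000862469 − 0.00160889) = 1.03669e-06.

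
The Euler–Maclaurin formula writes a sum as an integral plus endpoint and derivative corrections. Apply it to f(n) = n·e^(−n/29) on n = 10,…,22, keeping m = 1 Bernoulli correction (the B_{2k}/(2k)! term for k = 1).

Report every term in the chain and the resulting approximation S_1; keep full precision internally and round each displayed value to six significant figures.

∫_10^22 x·e^(−x/29) dx evaluates to 108.502.
Boundary: ½(f(10) + f(22)) = ½(7.08342 + 10.3029) = 8.69314.
So far: 117.195.
Order-1 term: 1/12 · (0.113041 − 0.464086) = -0.0292538.

S_1 ≈ 117.166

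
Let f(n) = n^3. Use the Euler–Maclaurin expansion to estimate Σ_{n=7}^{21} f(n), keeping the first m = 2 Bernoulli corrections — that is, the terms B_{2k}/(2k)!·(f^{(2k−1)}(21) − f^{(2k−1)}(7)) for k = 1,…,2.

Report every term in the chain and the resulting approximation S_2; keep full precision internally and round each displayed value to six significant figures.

∫_7^21 x^3 dx evaluates to 48020.0.
½[f(7) + f(21)] = ½[343.000 + 9261.00] = 4802.00.
Running total after boundary: 52822.0.
Order-1 term: 1/12 · (1323.00 − 147.000) = 98.0000.
Running total after k=1: 52920.0.
Order-2 term: −1/720 · (6.00000 − 6.00000) = 0.00000.

S_2 ≈ 52920.0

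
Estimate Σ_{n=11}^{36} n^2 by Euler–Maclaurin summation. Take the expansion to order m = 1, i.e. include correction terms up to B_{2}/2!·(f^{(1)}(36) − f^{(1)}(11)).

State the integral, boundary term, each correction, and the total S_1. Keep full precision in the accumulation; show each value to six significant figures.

S_1 ≈ 15821.0

Integral: ∫_11^36 x^2 dx = 15108.3.
Boundary: ½(f(11) + f(36)) = ½(121.000 + 1296.00) = 708.500.
Running total after boundary: 15816.8.
k=1: B_{2}/(2)! × [f^{(1)}(36) − f^{(1)}(11)] = 1/12 × (72.0000 − 22.0000) = 4.16667.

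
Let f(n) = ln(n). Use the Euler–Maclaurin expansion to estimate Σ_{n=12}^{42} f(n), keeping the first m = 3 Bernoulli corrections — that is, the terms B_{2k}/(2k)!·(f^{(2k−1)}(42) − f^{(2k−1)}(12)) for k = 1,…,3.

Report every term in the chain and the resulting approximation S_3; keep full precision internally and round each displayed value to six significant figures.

Integral: ∫_12^42 ln(x) dx = 97.1632.
Endpoint term: (f(12) + f(42))/2 = (2.48491 + 3.73767)/2 = 3.11129.
So far: 100.275.
k=1: B_{2}/(2)! × [f^{(1)}(42) − f^{(1)}(12)] = 1/12 × (0.0238095 − 0.0833333) = -0.00496032.
After k=1: 100.270.
k=2: B_{4}/(4)! × [f^{(3)}(42) − f^{(3)}(12)] = −1/720 × (2.69949e-05 − 0.00115741) = 1.57002e-06.
After k=2: 100.270.
k=3: B_{6}/(6)! × [f^{(5)}(42) − f^{(5)}(12)] = 1/30240 × (1.83639e-07 − 9.64506e-05) = -3.18343e-09.

S_3 ≈ 100.270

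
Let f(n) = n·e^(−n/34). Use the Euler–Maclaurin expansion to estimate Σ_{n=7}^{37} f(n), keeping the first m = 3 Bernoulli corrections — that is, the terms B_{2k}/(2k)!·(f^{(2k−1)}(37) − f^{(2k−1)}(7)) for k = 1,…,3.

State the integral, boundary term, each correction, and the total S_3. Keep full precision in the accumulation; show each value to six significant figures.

The integral term ∫_7^37 x·e^(−x/34) dx = 321.557.
½[f(7) + f(37)] = ½[5.69750 + 12.4620] = 9.07974.
Integral + boundary = 330.636.
Order-1 term: 1/12 · (-0.0297186 − 0.646355) = -0.0563395.
Partial sum through k=1: 330.580.
Order-2 term: −1/720 · (0.000557009 − 0.00196731) = 1.95875e-06.
Partial sum through k=2: 330.580.
Order-3 term: 1/30240 · (9.85922e-07 − 2.91998e-06) = -6.39569e-11.

S_3 ≈ 330.580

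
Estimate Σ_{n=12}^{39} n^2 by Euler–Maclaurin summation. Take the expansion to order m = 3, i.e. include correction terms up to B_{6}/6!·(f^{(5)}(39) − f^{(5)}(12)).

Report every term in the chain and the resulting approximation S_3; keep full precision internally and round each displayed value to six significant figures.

S_3 ≈ 20034.0

The integral term ∫_12^39 x^2 dx = 19197.0.
½[f(12) + f(39)] = ½[144.000 + 1521.00] = 832.500.
So far: 20029.5.
Correction k=1: B_{2}/2! · (f^{(1)}(39) − f^{(1)}(12)) = 1/12 · (78.0000 − 24.0000) = 4.50000.
Partial sum through k=1: 20034.0.
Correction k=2: B_{4}/4! · (f^{(3)}(39) − f^{(3)}(12)) = −1/720 · (0.00000 − 0.00000) = 0.00000.
Partial sum through k=2: 20034.0.
Correction k=3: B_{6}/6! · (f^{(5)}(39) − f^{(5)}(12)) = 1/30240 · (0.00000 − 0.00000) = 0.00000.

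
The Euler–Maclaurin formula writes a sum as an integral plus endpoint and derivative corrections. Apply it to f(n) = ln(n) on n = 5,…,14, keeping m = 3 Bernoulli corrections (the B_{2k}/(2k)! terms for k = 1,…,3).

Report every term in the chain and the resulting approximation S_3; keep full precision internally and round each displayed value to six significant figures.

S_3 ≈ 22.0132

Integral: ∫_5^14 ln(x) dx = 19.8996.
½[f(5) + f(14)] = ½[1.60944 + 2.63906] = 2.12425.
Running total after boundary: 22.0239.
Correction k=1: B_{2}/2! · (f^{(1)}(14) − f^{(1)}(5)) = 1/12 · (0.0714286 − 0.200000) = -0.0107143.
After k=1: 22.0131.
Correction k=2: B_{4}/4! · (f^{(3)}(14) − f^{(3)}(5)) = −1/720 · (0.000728863 − 0.0160000) = 2.12099e-05.
After k=2: 22.0132.
Correction k=3: B_{6}/6! · (f^{(5)}(14) − f^{(5)}(5)) = 1/30240 · (4.46243e-05 − 0.00768000) = -2.52493e-07.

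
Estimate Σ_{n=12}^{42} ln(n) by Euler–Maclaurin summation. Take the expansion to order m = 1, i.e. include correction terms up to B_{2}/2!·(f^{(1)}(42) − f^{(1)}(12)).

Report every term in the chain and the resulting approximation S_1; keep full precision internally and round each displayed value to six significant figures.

∫_12^42 ln(x) dx evaluates to 97.1632.
Endpoint term: (f(12) + f(42))/2 = (2.48491 + 3.73767)/2 = 3.11129.
So far: 100.275.
k=1: B_{2}/(2)! × [f^{(1)}(42) − f^{(1)}(12)] = 1/12 × (0.0238095 − 0.0833333) = -0.00496032.

S_1 ≈ 100.270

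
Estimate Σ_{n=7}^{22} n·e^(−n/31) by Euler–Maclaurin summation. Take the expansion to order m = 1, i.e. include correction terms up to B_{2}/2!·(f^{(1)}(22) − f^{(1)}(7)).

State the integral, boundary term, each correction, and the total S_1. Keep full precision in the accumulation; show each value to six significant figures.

S_1 ≈ 140.025

The integral term ∫_7^22 x·e^(−x/31) dx = 131.862.
Boundary: ½(f(7) + f(22)) = ½(5.58511 + 10.8197) = 8.20238.
Integral + boundary = 140.064.
Correction k=1: B_{2}/2! · (f^{(1)}(22) − f^{(1)}(7)) = 1/12 · (0.142781 − 0.617708) = -0.0395772.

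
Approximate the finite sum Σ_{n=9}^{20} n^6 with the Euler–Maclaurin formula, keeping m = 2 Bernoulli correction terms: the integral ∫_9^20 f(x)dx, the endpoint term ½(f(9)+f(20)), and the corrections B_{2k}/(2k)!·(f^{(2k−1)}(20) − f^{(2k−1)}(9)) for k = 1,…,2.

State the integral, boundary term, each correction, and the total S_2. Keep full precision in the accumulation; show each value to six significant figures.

S_2 ≈ 2.16009e+08

The integral term ∫_9^20 x^6 dx = 1.82174e+08.
Endpoint term: (f(9) + f(20))/2 = (531441 + 6.40000e+07)/2 = 3.22657e+07.
Running total after boundary: 2.14440e+08.
k=1: B_{2}/(2)! × [f^{(1)}(20) − f^{(1)}(9)] = 1/12 × (1.92000e+07 − 354294) = 1.57048e+06.
Partial sum through k=1: 2.16010e+08.
k=2: B_{4}/(4)! × [f^{(3)}(20) − f^{(3)}(9)] = −1/720 × (960000 − 87480.0) = -1211.83.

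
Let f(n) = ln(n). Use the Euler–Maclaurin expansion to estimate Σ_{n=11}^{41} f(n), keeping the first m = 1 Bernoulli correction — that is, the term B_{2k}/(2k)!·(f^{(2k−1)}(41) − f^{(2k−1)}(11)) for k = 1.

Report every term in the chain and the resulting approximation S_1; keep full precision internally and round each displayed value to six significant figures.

S_1 ≈ 98.9298

The integral term ∫_11^41 ln(x) dx = 95.8796.
Endpoint term: (f(11) + f(41))/2 = (2.39790 + 3.71357)/2 = 3.05573.
Running total after boundary: 98.9353.
Order-1 term: 1/12 · (0.0243902 − 0.0909091) = -0.00554324.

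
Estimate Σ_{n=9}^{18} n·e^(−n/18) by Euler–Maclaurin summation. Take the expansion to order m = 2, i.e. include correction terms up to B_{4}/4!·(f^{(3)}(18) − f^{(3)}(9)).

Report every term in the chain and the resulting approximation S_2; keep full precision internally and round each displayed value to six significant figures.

S_2 ≈ 62.4031

∫_9^18 x·e^(−x/18) dx evaluates to 56.3880.
Endpoint term: (f(9) + f(18))/2 = (5.45878 + 6.62183)/2 = 6.04030.
Running total after boundary: 62.4283.
k=1: B_{2}/(2)! × [f^{(1)}(18) − f^{(1)}(9)] = 1/12 × (0.00000 − 0.303265) = -0.0252721.
After k=1: 62.4031.
k=2: B_{4}/(4)! × [f^{(3)}(18) − f^{(3)}(9)] = −1/720 × (0.00227086 − 0.00468002) = 3.34606e-06.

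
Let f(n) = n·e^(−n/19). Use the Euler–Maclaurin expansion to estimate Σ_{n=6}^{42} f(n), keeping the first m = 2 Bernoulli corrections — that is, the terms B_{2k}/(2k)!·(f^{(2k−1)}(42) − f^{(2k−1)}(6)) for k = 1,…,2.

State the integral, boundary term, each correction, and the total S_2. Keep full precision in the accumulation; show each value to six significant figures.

S_2 ≈ 223.738

∫_6^42 x·e^(−x/19) dx evaluates to 219.300.
Boundary: ½(f(6) + f(42)) = ½(4.37528 + 4.60500) = 4.49014.
Integral + boundary = 223.790.
Correction k=1: B_{2}/2! · (f^{(1)}(42) − f^{(1)}(6)) = 1/12 · (-0.132726 − 0.498935) = -0.0526384.
Partial sum through k=1: 223.738.
Correction k=2: B_{4}/4! · (f^{(3)}(42) − f^{(3)}(6)) = −1/720 · (0.000239779 − 0.00542205) = 7.19760e-06.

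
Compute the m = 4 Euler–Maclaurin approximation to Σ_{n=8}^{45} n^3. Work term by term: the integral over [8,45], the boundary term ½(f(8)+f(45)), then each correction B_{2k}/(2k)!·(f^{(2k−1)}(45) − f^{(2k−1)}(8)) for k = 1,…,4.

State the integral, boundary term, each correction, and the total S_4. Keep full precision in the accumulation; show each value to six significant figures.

S_4 ≈ 1.07044e+06

Integral: ∫_8^45 x^3 dx = 1.02413e+06.
Endpoint term: (f(8) + f(45))/2 = (512.000 + 91125.0)/2 = 45818.5.
Integral + boundary = 1.06995e+06.
Order-1 term: 1/12 · (6075.00 − 192.000) = 490.250.
Running total after k=1: 1.07044e+06.
Order-2 term: −1/720 · (6.00000 − 6.00000) = 0.00000.
Running total after k=2: 1.07044e+06.
Order-3 term: 1/30240 · (0.00000 − 0.00000) = 0.00000.
Running total after k=3: 1.07044e+06.
Order-4 term: −1/1209600 · (0.00000 − 0.00000) = 0.00000.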